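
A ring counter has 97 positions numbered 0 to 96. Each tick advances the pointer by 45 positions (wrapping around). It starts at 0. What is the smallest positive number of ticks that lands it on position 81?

60

45⁻¹ ≡ 69 (mod 97) because 45·69 = 3105 = 32·97 + 1.
Multiplying both sides by 69: x ≡ 69·81 = 5589 ≡ 60 (mod 97).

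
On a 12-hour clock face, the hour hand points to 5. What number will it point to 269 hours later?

10

269 mod 12 = 5 (since 22·12 = 264).
5 + 5 → 10 on a 12-hour dial.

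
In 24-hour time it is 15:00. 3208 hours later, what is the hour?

3208 = 133·24 + 16, so 3208 mod 24 = 16.
(15 + 16) mod 24 = 7.

7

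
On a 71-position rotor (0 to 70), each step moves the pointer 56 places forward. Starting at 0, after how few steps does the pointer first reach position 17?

56⁻¹ ≡ 52 (mod 71) because 56·52 = 2912 = 41·71 + 1.
So x ≡ 52·17 = 884 ≡ 32 (mod 71).

32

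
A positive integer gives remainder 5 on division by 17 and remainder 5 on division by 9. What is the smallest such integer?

x ≡ 5 (mod 9) gives x ∈ {5}.
The first of these with x mod 17 = 5 is 5.

5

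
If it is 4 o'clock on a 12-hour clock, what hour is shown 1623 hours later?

7

1623 − 135·12 = 3, so 1623 ≡ 3 (mod 12).
4 + 3 → 7 on a 12-hour dial.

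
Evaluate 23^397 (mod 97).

80

Square-and-reduce mod 97: 23^1≡23, 23^2≡44, 23^4≡93, 23^8≡16, 23^16≡62, 23^32≡61, 23^64≡35, 23^128≡61, 23^256≡35.
Since 397 = 1 + 4 + 8 + 128 + 256 in binary, 23^397 ≡ 23·93·16·61·35 ≡ 80 (mod 97).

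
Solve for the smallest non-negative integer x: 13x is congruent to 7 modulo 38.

21

The inverse of 13 mod 38 is 3 (since 13·3 = 39 ≡ 1).
Multiplying both sides by 3: x ≡ 3·7 = 21 ≡ 21 (mod 38).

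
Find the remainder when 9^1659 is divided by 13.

1

By repeated squaring mod 13: 9^1≡9, 9^2≡3, 9^4≡9, 9^8≡3, 9^16≡9, 9^32≡3, 9^64≡9, 9^128≡3, 9^256≡9, 9^512≡3, 9^1024≡9.
1659 = 1 + 2 + 8 + 16 + 32 + 64 + 512 + 1024, so 9^1659 ≡ 9·3·3·9·3·9·3·9 ≡ 1 (mod 13).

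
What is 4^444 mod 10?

6

The units digit of 4^n cycles with period 2: 4, 6, …
444 leaves remainder 0 on division by 2, so 4^444 ends in 6.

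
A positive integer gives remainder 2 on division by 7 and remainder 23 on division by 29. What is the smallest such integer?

x ≡ 2 (mod 7) gives x ∈ {2, 9, 16, 23}.
The first of these with x mod 29 = 23 is 23.

23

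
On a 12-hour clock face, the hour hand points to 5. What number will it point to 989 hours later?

10

989 = 82·12 + 5, so 989 mod 12 = 5.
5 + 5 → 10 on a 12-hour dial.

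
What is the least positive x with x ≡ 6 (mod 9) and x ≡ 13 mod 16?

141

Since 16·4 ≡ 1 (mod 9), take x = 13 + 16·((6−13)·4 mod 9) = 13 + 16·8 = 141.
Check: 141 mod 9 = 6, 141 mod 16 = 13.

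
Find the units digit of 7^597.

7

Last digits of 7^n: 7, 9, 3, 1 (period 4).
597 mod 4 = 1, so the last digit matches 7^1 = 7.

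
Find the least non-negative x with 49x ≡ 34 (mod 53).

18

49⁻¹ ≡ 13 (mod 53) because 49·13 = 637 = 12·53 + 1.
So x ≡ 13·34 = 442 ≡ 18 (mod 53).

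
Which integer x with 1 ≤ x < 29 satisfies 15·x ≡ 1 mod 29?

2

29 = 1·15 + 14
15 = 1·14 + 1
14 = 14·1 + 0
Back-substituting gives 15·2 ≡ 1 (mod 29).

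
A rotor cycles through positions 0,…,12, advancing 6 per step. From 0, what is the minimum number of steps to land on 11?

4

6⁻¹ ≡ 11 (mod 13) because 6·11 = 66 = 5·13 + 1.
So x ≡ 11·11 = 121 ≡ 4 (mod 13).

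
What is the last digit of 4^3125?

Powers of 4 mod 10 repeat with period 2: 4, 6.
3125 mod 2 = 1, so the last digit matches 4^1 = 4.

4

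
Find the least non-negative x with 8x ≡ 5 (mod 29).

26

The inverse of 8 mod 29 is 11 (since 8·11 = 88 ≡ 1).
So x ≡ 11·5 = 55 ≡ 26 (mod 29).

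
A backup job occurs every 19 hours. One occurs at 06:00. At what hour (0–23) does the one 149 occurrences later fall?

5

149·19 = 2831.
2831 mod 24 = 23 (since 117·24 = 2808).
(6 + 23) mod 24 = 5.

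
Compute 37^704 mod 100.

61

Successive squares of 37 mod 100: 37^1≡37, 37^2≡69, 37^4≡61, 37^8≡21, 37^16≡41, 37^32≡81, 37^64≡61, 37^128≡21, 37^256≡41, 37^512≡81.
Since 704 = 64 + 128 + 512 in binary, 37^704 ≡ 61·21·81 ≡ 61 (mod 100).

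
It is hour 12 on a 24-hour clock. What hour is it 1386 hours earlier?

18

1386 = 57·24 + 18, so 1386 mod 24 = 18.
(12 − 18) mod 24 = 18.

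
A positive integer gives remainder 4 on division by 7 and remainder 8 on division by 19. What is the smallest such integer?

Since 19·3 ≡ 1 (mod 7), take x = 8 + 19·((4−8)·3 mod 7) = 8 + 19·2 = 46.
Check: 46 mod 7 = 4, 46 mod 19 = 8.

46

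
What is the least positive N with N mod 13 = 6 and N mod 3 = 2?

x ≡ 2 (mod 3) gives x ∈ {2, 5, 8, 11, 14, 17, 20, 23, …}.
The first of these with x mod 13 = 6 is 32.

32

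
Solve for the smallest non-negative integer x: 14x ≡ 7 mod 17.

14⁻¹ ≡ 11 (mod 17) because 14·11 = 154 = 9·17 + 1.
So x ≡ 11·7 = 77 ≡ 9 (mod 17).

9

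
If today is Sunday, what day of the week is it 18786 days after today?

18786 mod 7 = 5 (since 2683·7 = 18781).
Sunday + 5 days → Friday.

Friday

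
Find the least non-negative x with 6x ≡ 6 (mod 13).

The inverse of 6 mod 13 is 11 (since 6·11 = 66 ≡ 1).
Multiplying both sides by 11: x ≡ 11·6 = 66 ≡ 1 (mod 13).
Check: 6·1 = 6 = 0·13 + 6.

1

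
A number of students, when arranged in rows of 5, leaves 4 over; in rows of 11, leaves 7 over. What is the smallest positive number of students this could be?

29

Since 11·1 ≡ 1 (mod 5), take x = 7 + 11·((4−7)·1 mod 5) = 7 + 11·2 = 29.
Check: 29 mod 5 = 4, 29 mod 11 = 7.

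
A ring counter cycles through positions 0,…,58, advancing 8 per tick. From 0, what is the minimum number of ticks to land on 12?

8⁻¹ ≡ 37 (mod 59) because 8·37 = 296 = 5·59 + 1.
So x ≡ 37·12 = 444 ≡ 31 (mod 59).

31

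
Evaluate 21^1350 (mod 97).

Successive squares of 21 mod 97: 21^1≡21, 21^2≡53, 21^4≡93, 21^8≡16, 21^16≡62, 21^32≡61, 21^64≡35, 21^128≡61, 21^256≡35, 21^512≡61, 21^1024≡35.
1350 = 2 + 4 + 64 + 256 + 1024, so 21^1350 ≡ 53·93·35·35·35 ≡ 79 (mod 97).

79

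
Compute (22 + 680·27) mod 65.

680·27 = 18360.
18360 mod 65 = 30 (since 282·65 = 18330).
(22 + 30) mod 65 = 52.

52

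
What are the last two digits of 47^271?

Successive squares of 47 mod 100: 47^1≡47, 47^2≡9, 47^4≡81, 47^8≡61, 47^16≡21, 47^32≡41, 47^64≡81, 47^128≡61, 47^256≡21.
Since 271 = 1 + 2 + 4 + 8 + 256 in binary, 47^271 ≡ 47·9·81·61·21 ≡ 3 (mod 100).

03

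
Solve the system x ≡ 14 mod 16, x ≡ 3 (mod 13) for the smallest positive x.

94

x ≡ 3 (mod 13) gives x ∈ {3, 16, 29, 42, 55, 68, 81, 94}.
The first of these with x mod 16 = 14 is 94.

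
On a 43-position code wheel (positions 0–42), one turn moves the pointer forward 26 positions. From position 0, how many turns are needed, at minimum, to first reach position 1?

5

26·5 = 130 = 3·43 + 1, so 26⁻¹ ≡ 5 (mod 43).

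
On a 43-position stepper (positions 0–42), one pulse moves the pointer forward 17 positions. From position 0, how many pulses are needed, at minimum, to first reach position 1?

38

43 = 2·17 + 9
17 = 1·9 + 8
9 = 1·8 + 1
8 = 8·1 + 0
Back-substituting gives 17·38 ≡ 1 (mod 43).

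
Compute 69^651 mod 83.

By repeated squaring mod 83: 69^1≡69, 69^2≡30, 69^4≡70, 69^8≡3, 69^16≡9, 69^32≡81, 69^64≡4, 69^128≡16, 69^256≡7, 69^512≡49.
Since 651 = 1 + 2 + 8 + 128 + 512 in binary, 69^651 ≡ 69·30·3·16·49 ≡ 26 (mod 83).

26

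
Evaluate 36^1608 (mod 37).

1

Square-and-reduce mod 37: 36^1≡36, 36^2≡1, 36^4≡1, 36^8≡1, 36^16≡1, 36^32≡1, 36^64≡1, 36^128≡1, 36^256≡1, 36^512≡1, 36^1024≡1.
1608 = 8 + 64 + 512 + 1024, so 36^1608 ≡ 1·1·1·1 ≡ 1 (mod 37).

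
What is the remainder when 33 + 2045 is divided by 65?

Dividing 2045 by 65 gives quotient 31 and remainder 30.
(33 + 30) mod 65 = 63.

63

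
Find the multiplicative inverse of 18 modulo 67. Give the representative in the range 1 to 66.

41

18·41 = 738 = 11·67 + 1, so 18⁻¹ ≡ 41 (mod 67).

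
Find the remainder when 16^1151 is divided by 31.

16

Successive squares of 16 mod 31: 16^1≡16, 16^2≡8, 16^4≡2, 16^8≡4, 16^16≡16, 16^32≡8, 16^64≡2, 16^128≡4, 16^256≡16, 16^512≡8, 16^1024≡2.
1151 = 1 + 2 + 4 + 8 + 16 + 32 + 64 + 1024, so 16^1151 ≡ 16·8·2·4·16·8·2·2 ≡ 16 (mod 31).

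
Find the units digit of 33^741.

3

Powers of 3 mod 10 repeat with period 4: 3, 9, 7, 1.
741 leaves remainder 1 on division by 4, so 33^741 ends in 3.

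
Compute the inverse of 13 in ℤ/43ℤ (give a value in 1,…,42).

13·10 = 130 = 3·43 + 1, so 13⁻¹ ≡ 10 (mod 43).

10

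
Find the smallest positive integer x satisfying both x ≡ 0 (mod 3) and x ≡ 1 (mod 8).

9

x ≡ 0 (mod 3) gives x ∈ {0, 3, 6, 9}.
The first of these with x mod 8 = 1 is 9.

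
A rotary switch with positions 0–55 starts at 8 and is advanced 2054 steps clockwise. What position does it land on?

Dividing 2054 by 56 gives quotient 36 and remainder 38.
(8 + 38) mod 56 = 46.

46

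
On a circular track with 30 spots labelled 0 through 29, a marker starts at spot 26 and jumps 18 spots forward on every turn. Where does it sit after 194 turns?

8

194·18 = 3492.
3492 mod 30 = 12 (since 116·30 = 3480).
(26 + 12) mod 30 = 8.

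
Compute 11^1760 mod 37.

By repeated squaring mod 37: 11^1≡11, 11^2≡10, 11^4≡26, 11^8≡10, 11^16≡26, 11^32≡10, 11^64≡26, 11^128≡10, 11^256≡26, 11^512≡10, 11^1024≡26.
Since 1760 = 32 + 64 + 128 + 512 + 1024 in binary, 11^1760 ≡ 10·26·10·10·26 ≡ 10 (mod 37).

10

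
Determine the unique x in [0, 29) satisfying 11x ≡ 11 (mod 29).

1

11⁻¹ ≡ 8 (mod 29) because 11·8 = 88 = 3·29 + 1.
Multiplying both sides by 8: x ≡ 8·11 = 88 ≡ 1 (mod 29).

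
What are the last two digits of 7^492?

01

By repeated squaring mod 100: 7^1≡7, 7^2≡49, 7^4≡1, 7^8≡1, 7^16≡1, 7^32≡1, 7^64≡1, 7^128≡1, 7^256≡1.
492 = 4 + 8 + 32 + 64 + 128 + 256, so 7^492 ≡ 1·1·1·1·1·1 ≡ 1 (mod 100).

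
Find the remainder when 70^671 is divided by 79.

Square-and-reduce mod 79: 70^1≡70, 70^2≡2, 70^4≡4, 70^8≡16, 70^16≡19, 70^32≡45, 70^64≡50, 70^128≡51, 70^256≡73, 70^512≡36.
Since 671 = 1 + 2 + 4 + 8 + 16 + 128 + 512 in binary, 70^671 ≡ 70·2·4·16·19·51·36 ≡ 63 (mod 79).

63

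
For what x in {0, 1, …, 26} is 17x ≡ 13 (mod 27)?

17⁻¹ ≡ 8 (mod 27) because 17·8 = 136 = 5·27 + 1.
Multiplying both sides by 8: x ≡ 8·13 = 104 ≡ 23 (mod 27).

23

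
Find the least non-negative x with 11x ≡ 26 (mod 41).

11⁻¹ ≡ 15 (mod 41) because 11·15 = 165 = 4·41 + 1.
Multiplying both sides by 15: x ≡ 15·26 = 390 ≡ 21 (mod 41).
Check: 11·21 = 231 = 5·41 + 26.

21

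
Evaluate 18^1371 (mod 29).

Square-and-reduce mod 29: 18^1≡18, 18^2≡5, 18^4≡25, 18^8≡16, 18^16≡24, 18^32≡25, 18^64≡16, 18^128≡24, 18^256≡25, 18^512≡16, 18^1024≡24.
1371 = 1 + 2 + 8 + 16 + 64 + 256 + 1024, so 18^1371 ≡ 18·5·16·24·16·25·24 ≡ 21 (mod 29).

21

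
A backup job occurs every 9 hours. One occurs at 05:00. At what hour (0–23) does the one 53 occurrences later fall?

53·9 = 477.
477 − 19·24 = 21, so 477 ≡ 21 (mod 24).
(5 + 21) mod 24 = 2.

2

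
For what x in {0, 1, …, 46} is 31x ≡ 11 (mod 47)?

The inverse of 31 mod 47 is 44 (since 31·44 = 1364 ≡ 1).
Multiplying both sides by 44: x ≡ 44·11 = 484 ≡ 14 (mod 47).

14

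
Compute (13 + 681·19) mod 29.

681·19 = 12939.
Dividing 12939 by 29 gives quotient 446 and remainder 5.
(13 + 5) mod 29 = 18.

18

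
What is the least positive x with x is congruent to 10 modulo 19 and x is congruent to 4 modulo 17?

x ≡ 4 (mod 17) gives x ∈ {4, 21, 38, 55, 72, 89, 106, 123, …}.
The first of these with x mod 19 = 10 is 276.

276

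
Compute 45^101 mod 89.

Square-and-reduce mod 89: 45^1≡45, 45^2≡67, 45^4≡39, 45^8≡8, 45^16≡64, 45^32≡2, 45^64≡4.
Since 101 = 1 + 4 + 32 + 64 in binary, 45^101 ≡ 45·39·2·4 ≡ 67 (mod 89).

67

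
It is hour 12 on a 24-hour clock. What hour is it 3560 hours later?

3560 = 148·24 + 8, so 3560 mod 24 = 8.
(12 + 8) mod 24 = 20.

20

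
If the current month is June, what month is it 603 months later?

September

603 = 50·12 + 3, so 603 mod 12 = 3.
June + 3 months → September.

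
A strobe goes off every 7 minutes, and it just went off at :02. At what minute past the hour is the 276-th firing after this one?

14

276·7 = 1932.
1932 − 32·60 = 12, so 1932 ≡ 12 (mod 60).
(2 + 12) mod 60 = 14.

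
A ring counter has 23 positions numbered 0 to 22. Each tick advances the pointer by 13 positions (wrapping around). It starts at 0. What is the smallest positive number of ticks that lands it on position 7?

20

The inverse of 13 mod 23 is 16 (since 13·16 = 208 ≡ 1).
Multiplying both sides by 16: x ≡ 16·7 = 112 ≡ 20 (mod 23).
Check: 13·20 = 260 = 11·23 + 7.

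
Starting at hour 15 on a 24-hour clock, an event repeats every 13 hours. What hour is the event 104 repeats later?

23

104·13 = 1352.
1352 mod 24 = 8 (since 56·24 = 1344).
(15 + 8) mod 24 = 23.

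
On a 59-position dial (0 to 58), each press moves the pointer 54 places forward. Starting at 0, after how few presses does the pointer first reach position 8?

22

54⁻¹ ≡ 47 (mod 59) because 54·47 = 2538 = 43·59 + 1.
Multiplying both sides by 47: x ≡ 47·8 = 376 ≡ 22 (mod 59).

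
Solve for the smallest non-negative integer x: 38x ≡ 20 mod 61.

The inverse of 38 mod 61 is 53 (since 38·53 = 2014 ≡ 1).
Multiplying both sides by 53: x ≡ 53·20 = 1060 ≡ 23 (mod 61).

23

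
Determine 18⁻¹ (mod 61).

61 = 3·18 + 7
18 = 2·7 + 4
7 = 1·4 + 3
4 = 1·3 + 1
3 = 3·1 + 0
Back-substituting gives 18·17 ≡ 1 (mod 61).

17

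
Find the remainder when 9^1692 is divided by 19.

1

Square-and-reduce mod 19: 9^1≡9, 9^2≡5, 9^4≡6, 9^8≡17, 9^16≡4, 9^32≡16, 9^64≡9, 9^128≡5, 9^256≡6, 9^512≡17, 9^1024≡4.
Since 1692 = 4 + 8 + 16 + 128 + 512 + 1024 in binary, 9^1692 ≡ 6·17·4·5·17·4 ≡ 1 (mod 19).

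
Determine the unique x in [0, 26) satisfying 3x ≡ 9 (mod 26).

3

The inverse of 3 mod 26 is 9 (since 3·9 = 27 ≡ 1).
Multiplying both sides by 9: x ≡ 9·9 = 81 ≡ 3 (mod 26).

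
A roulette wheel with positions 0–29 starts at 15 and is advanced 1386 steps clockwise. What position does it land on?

21

1386 − 46·30 = 6, so 1386 ≡ 6 (mod 30).
(15 + 6) mod 30 = 21.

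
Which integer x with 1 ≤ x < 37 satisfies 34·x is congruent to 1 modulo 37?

12

37 = 1·34 + 3
34 = 11·3 + 1
3 = 3·1 + 0
Back-substituting gives 34·12 ≡ 1 (mod 37).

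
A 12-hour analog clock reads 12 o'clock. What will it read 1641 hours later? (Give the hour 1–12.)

9

1641 = 136·12 + 9, so 1641 mod 12 = 9.
12 + 9 → 9 on a 12-hour dial.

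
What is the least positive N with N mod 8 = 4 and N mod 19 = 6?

44

x ≡ 4 (mod 8) gives x ∈ {4, 12, 20, 28, 36, 44}.
The first of these with x mod 19 = 6 is 44.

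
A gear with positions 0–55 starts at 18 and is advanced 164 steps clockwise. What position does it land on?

164 mod 56 = 52 (since 2·56 = 112).
(18 + 52) mod 56 = 14.

14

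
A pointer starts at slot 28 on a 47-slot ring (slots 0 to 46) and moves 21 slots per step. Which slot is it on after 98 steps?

18

98·21 = 2058.
2058 = 43·47 + 37, so 2058 mod 47 = 37.
(28 + 37) mod 47 = 18.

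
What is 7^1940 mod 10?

Last digits of 7^n: 7, 9, 3, 1 (period 4).
1940 leaves remainder 0 on division by 4, so 7^1940 ends in 1.

1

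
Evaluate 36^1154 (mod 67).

54

Square-and-reduce mod 67: 36^1≡36, 36^2≡23, 36^4≡60, 36^8≡49, 36^16≡56, 36^32≡54, 36^64≡35, 36^128≡19, 36^256≡26, 36^512≡6, 36^1024≡36.
Since 1154 = 2 + 128 + 1024 in binary, 36^1154 ≡ 23·19·36 ≡ 54 (mod 67).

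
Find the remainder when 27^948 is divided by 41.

Successive squares of 27 mod 41: 27^1≡27, 27^2≡32, 27^4≡40, 27^8≡1, 27^16≡1, 27^32≡1, 27^64≡1, 27^128≡1, 27^256≡1, 27^512≡1.
948 = 4 + 16 + 32 + 128 + 256 + 512, so 27^948 ≡ 40·1·1·1·1·1 ≡ 40 (mod 41).

40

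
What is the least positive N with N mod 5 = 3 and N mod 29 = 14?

x ≡ 3 (mod 5) gives x ∈ {3, 8, 13, 18, 23, 28, 33, 38, …}.
The first of these with x mod 29 = 14 is 43.

43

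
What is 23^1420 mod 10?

1

The units digit of 23^n cycles with period 4: 3, 9, 7, 1, …
1420 leaves remainder 0 on division by 4, so 23^1420 ends in 1.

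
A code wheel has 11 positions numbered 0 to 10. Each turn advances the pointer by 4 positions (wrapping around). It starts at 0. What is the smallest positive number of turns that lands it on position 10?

8

The inverse of 4 mod 11 is 3 (since 4·3 = 12 ≡ 1).
So x ≡ 3·10 = 30 ≡ 8 (mod 11).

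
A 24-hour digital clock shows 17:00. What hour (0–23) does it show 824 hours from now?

1

Dividing 824 by 24 gives quotient 34 and remainder 8.
(17 + 8) mod 24 = 1.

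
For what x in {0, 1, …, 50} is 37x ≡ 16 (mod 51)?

28

The inverse of 37 mod 51 is 40 (since 37·40 = 1480 ≡ 1).
Multiplying both sides by 40: x ≡ 40·16 = 640 ≡ 28 (mod 51).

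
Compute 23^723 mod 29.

7

Square-and-reduce mod 29: 23^1≡23, 23^2≡7, 23^4≡20, 23^8≡23, 23^16≡7, 23^32≡20, 23^64≡23, 23^128≡7, 23^256≡20, 23^512≡23.
Since 723 = 1 + 2 + 16 + 64 + 128 + 512 in binary, 23^723 ≡ 23·7·7·23·7·23 ≡ 7 (mod 29).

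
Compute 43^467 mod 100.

By repeated squaring mod 100: 43^1≡43, 43^2≡49, 43^4≡1, 43^8≡1, 43^16≡1, 43^32≡1, 43^64≡1, 43^128≡1, 43^256≡1.
Since 467 = 1 + 2 + 16 + 64 + 128 + 256 in binary, 43^467 ≡ 43·49·1·1·1·1 ≡ 7 (mod 100).

7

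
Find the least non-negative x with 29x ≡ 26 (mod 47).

9

The inverse of 29 mod 47 is 13 (since 29·13 = 377 ≡ 1).
Multiplying both sides by 13: x ≡ 13·26 = 338 ≡ 9 (mod 47).
Check: 29·9 = 261 = 5·47 + 26.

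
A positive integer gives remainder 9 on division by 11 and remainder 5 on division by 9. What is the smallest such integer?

86

x ≡ 5 (mod 9) gives x ∈ {5, 14, 23, 32, 41, 50, 59, 68, …}.
The first of these with x mod 11 = 9 is 86.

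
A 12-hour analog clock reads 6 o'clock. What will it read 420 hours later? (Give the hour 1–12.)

Dividing 420 by 12 gives quotient 35 and remainder 0.
6 + 0 → 6 on a 12-hour dial.

6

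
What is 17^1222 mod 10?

The units digit of 17^n cycles with period 4: 7, 9, 3, 1, …
1222 leaves remainder 2 on division by 4, so 17^1222 ends in 9.

9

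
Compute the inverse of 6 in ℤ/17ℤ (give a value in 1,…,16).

17 = 2·6 + 5
6 = 1·5 + 1
5 = 5·1 + 0
Back-substituting gives 6·3 ≡ 1 (mod 17).

3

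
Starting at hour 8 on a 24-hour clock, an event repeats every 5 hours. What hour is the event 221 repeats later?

221·5 = 1105.
1105 − 46·24 = 1, so 1105 ≡ 1 (mod 24).
(8 + 1) mod 24 = 9.

9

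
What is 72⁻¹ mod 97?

31

72·31 = 2232 = 23·97 + 1, so 72⁻¹ ≡ 31 (mod 97).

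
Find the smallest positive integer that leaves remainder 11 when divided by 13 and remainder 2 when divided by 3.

x ≡ 2 (mod 3) gives x ∈ {2, 5, 8, 11}.
The first of these with x mod 13 = 11 is 11.

11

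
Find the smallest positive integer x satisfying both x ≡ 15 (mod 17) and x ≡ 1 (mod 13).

x ≡ 1 (mod 13) gives x ∈ {1, 14, 27, 40, 53, 66}.
The first of these with x mod 17 = 15 is 66.

66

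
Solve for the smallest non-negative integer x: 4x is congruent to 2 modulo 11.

The inverse of 4 mod 11 is 3 (since 4·3 = 12 ≡ 1).
Multiplying both sides by 3: x ≡ 3·2 = 6 ≡ 6 (mod 11).
Check: 4·6 = 24 = 2·11 + 2.

6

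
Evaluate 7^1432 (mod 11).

5

Successive squares of 7 mod 11: 7^1≡7, 7^2≡5, 7^4≡3, 7^8≡9, 7^16≡4, 7^32≡5, 7^64≡3, 7^128≡9, 7^256≡4, 7^512≡5, 7^1024≡3.
1432 = 8 + 16 + 128 + 256 + 1024, so 7^1432 ≡ 9·4·9·4·3 ≡ 5 (mod 11).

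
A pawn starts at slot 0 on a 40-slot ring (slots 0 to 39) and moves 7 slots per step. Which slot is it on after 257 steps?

257·7 = 1799.
1799 − 44·40 = 39, so 1799 ≡ 39 (mod 40).
(0 + 39) mod 40 = 39.

39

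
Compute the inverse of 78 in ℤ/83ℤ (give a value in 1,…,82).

33

83 = 1·78 + 5
78 = 15·5 + 3
5 = 1·3 + 2
3 = 1·2 + 1
2 = 2·1 + 0
Back-substituting gives 78·33 ≡ 1 (mod 83).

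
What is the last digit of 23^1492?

The units digit of 23^n cycles with period 4: 3, 9, 7, 1, …
1492 leaves remainder 0 on division by 4, so 23^1492 ends in 1.

1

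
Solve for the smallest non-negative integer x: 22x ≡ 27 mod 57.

9

22⁻¹ ≡ 13 (mod 57) because 22·13 = 286 = 5·57 + 1.
Multiplying both sides by 13: x ≡ 13·27 = 351 ≡ 9 (mod 57).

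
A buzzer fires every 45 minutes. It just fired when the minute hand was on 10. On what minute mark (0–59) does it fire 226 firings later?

40

226·45 = 10170.
10170 mod 60 = 30 (since 169·60 = 10140).
(10 + 30) mod 60 = 40.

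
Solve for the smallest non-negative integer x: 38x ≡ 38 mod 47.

The inverse of 38 mod 47 is 26 (since 38·26 = 988 ≡ 1).
So x ≡ 26·38 = 988 ≡ 1 (mod 47).

1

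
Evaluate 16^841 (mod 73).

Successive squares of 16 mod 73: 16^1≡16, 16^2≡37, 16^4≡55, 16^8≡32, 16^16≡2, 16^32≡4, 16^64≡16, 16^128≡37, 16^256≡55, 16^512≡32.
841 = 1 + 8 + 64 + 256 + 512, so 16^841 ≡ 16·32·16·55·32 ≡ 55 (mod 73).

55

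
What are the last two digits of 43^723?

Successive squares of 43 mod 100: 43^1≡43, 43^2≡49, 43^4≡1, 43^8≡1, 43^16≡1, 43^32≡1, 43^64≡1, 43^128≡1, 43^256≡1, 43^512≡1.
Since 723 = 1 + 2 + 16 + 64 + 128 + 512 in binary, 43^723 ≡ 43·49·1·1·1·1 ≡ 7 (mod 100).

07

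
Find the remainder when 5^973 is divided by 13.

5

Square-and-reduce mod 13: 5^1≡5, 5^2≡12, 5^4≡1, 5^8≡1, 5^16≡1, 5^32≡1, 5^64≡1, 5^128≡1, 5^256≡1, 5^512≡1.
973 = 1 + 4 + 8 + 64 + 128 + 256 + 512, so 5^973 ≡ 5·1·1·1·1·1·1 ≡ 5 (mod 13).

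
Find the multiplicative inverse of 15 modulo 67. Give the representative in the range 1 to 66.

9

67 = 4·15 + 7
15 = 2·7 + 1
7 = 7·1 + 0
Back-substituting gives 15·9 ≡ 1 (mod 67).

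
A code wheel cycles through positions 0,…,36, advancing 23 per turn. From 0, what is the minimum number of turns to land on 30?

19

23⁻¹ ≡ 29 (mod 37) because 23·29 = 667 = 18·37 + 1.
Multiplying both sides by 29: x ≡ 29·30 = 870 ≡ 19 (mod 37).
Check: 23·19 = 437 = 11·37 + 30.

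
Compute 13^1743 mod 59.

By repeated squaring mod 59: 13^1≡13, 13^2≡51, 13^4≡5, 13^8≡25, 13^16≡35, 13^32≡45, 13^64≡19, 13^128≡7, 13^256≡49, 13^512≡41, 13^1024≡29.
1743 = 1 + 2 + 4 + 8 + 64 + 128 + 512 + 1024, so 13^1743 ≡ 13·51·5·25·19·7·41·29 ≡ 14 (mod 59).

14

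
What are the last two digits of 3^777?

Successive squares of 3 mod 100: 3^1≡3, 3^2≡9, 3^4≡81, 3^8≡61, 3^16≡21, 3^32≡41, 3^64≡81, 3^128≡61, 3^256≡21, 3^512≡41.
777 = 1 + 8 + 256 + 512, so 3^777 ≡ 3·61·21·41 ≡ 63 (mod 100).

63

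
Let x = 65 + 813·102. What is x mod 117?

813·102 = 82926.
82926 mod 117 = 90 (since 708·117 = 82836).
(65 + 90) mod 117 = 38.

38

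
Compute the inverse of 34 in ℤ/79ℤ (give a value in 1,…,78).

79 = 2·34 + 11
34 = 3·11 + 1
11 = 11·1 + 0
Back-substituting gives 34·7 ≡ 1 (mod 79).

7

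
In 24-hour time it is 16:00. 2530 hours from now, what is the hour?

2530 − 105·24 = 10, so 2530 ≡ 10 (mod 24).
(16 + 10) mod 24 = 2.

2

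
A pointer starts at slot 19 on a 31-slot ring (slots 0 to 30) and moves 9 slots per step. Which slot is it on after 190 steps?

190·9 = 1710.
1710 mod 31 = 5 (since 55·31 = 1705).
(19 + 5) mod 31 = 24.

24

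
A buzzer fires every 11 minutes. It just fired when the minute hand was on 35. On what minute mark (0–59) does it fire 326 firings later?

21

326·11 = 3586.
3586 − 59·60 = 46, so 3586 ≡ 46 (mod 60).
(35 + 46) mod 60 = 21.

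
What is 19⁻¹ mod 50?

29

50 = 2·19 + 12
19 = 1·12 + 7
12 = 1·7 + 5
7 = 1·5 + 2
5 = 2·2 + 1
2 = 2·1 + 0
Back-substituting gives 19·29 ≡ 1 (mod 50).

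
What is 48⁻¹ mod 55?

55 = 1·48 + 7
48 = 6·7 + 6
7 = 1·6 + 1
6 = 6·1 + 0
Back-substituting gives 48·47 ≡ 1 (mod 55).

47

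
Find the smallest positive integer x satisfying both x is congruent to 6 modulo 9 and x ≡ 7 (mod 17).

24

x ≡ 6 (mod 9) gives x ∈ {6, 15, 24}.
The first of these with x mod 17 = 7 is 24.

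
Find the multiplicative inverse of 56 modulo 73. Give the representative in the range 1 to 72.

30

56·30 = 1680 = 23·73 + 1, so 56⁻¹ ≡ 30 (mod 73).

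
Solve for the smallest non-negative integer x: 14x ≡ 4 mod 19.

The inverse of 14 mod 19 is 15 (since 14·15 = 210 ≡ 1).
So x ≡ 15·4 = 60 ≡ 3 (mod 19).
Check: 14·3 = 42 = 2·19 + 4.

3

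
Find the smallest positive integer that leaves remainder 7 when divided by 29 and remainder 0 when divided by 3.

36

x ≡ 0 (mod 3) gives x ∈ {0, 3, 6, 9, 12, 15, 18, 21, …}.
The first of these with x mod 29 = 7 is 36.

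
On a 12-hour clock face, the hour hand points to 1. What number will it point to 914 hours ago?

11

Dividing 914 by 12 gives quotient 76 and remainder 2.
1 − 2 → 11 on a 12-hour dial.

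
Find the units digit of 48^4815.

2

Powers of 8 mod 10 repeat with period 4: 8, 4, 2, 6.
4815 leaves remainder 3 on division by 4, so 48^4815 ends in 2.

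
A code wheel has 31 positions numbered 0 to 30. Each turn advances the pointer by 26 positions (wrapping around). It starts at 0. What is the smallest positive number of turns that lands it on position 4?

The inverse of 26 mod 31 is 6 (since 26·6 = 156 ≡ 1).
Multiplying both sides by 6: x ≡ 6·4 = 24 ≡ 24 (mod 31).

24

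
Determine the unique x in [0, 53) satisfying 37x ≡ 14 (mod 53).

The inverse of 37 mod 53 is 43 (since 37·43 = 1591 ≡ 1).
Multiplying both sides by 43: x ≡ 43·14 = 602 ≡ 19 (mod 53).
Check: 37·19 = 703 = 13·53 + 14.

19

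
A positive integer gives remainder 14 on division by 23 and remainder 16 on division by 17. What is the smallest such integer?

x ≡ 16 (mod 17) gives x ∈ {16, 33, 50, 67, 84, 101, 118, 135, …}.
The first of these with x mod 23 = 14 is 152.

152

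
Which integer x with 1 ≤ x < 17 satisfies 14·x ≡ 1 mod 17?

11

14·11 = 154 = 9·17 + 1, so 14⁻¹ ≡ 11 (mod 17).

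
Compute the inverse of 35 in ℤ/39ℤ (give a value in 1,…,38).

29

39 = 1·35 + 4
35 = 8·4 + 3
4 = 1·3 + 1
3 = 3·1 + 0
Back-substituting gives 35·29 ≡ 1 (mod 39).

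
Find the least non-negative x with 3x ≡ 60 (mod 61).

20

3⁻¹ ≡ 41 (mod 61) because 3·41 = 123 = 2·61 + 1.
Multiplying both sides by 41: x ≡ 41·60 = 2460 ≡ 20 (mod 61).
Check: 3·20 = 60 = 0·61 + 60.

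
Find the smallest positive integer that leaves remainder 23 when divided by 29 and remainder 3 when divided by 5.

x ≡ 3 (mod 5) gives x ∈ {3, 8, 13, 18, 23}.
The first of these with x mod 29 = 23 is 23.

23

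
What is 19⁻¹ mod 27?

27 = 1·19 + 8
19 = 2·8 + 3
8 = 2·3 + 2
3 = 1·2 + 1
2 = 2·1 + 0
Back-substituting gives 19·10 ≡ 1 (mod 27).

10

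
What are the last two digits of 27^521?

Successive squares of 27 mod 100: 27^1≡27, 27^2≡29, 27^4≡41, 27^8≡81, 27^16≡61, 27^32≡21, 27^64≡41, 27^128≡81, 27^256≡61, 27^512≡21.
521 = 1 + 8 + 512, so 27^521 ≡ 27·81·21 ≡ 27 (mod 100).

27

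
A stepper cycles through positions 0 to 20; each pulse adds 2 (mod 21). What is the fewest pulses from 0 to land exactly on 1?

11

21 = 10·2 + 1
2 = 2·1 + 0
Back-substituting gives 2·11 ≡ 1 (mod 21).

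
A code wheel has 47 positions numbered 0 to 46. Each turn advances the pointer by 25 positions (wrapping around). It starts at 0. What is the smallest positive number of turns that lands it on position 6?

25⁻¹ ≡ 32 (mod 47) because 25·32 = 800 = 17·47 + 1.
Multiplying both sides by 32: x ≡ 32·6 = 192 ≡ 4 (mod 47).

4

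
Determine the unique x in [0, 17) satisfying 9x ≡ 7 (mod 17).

14

The inverse of 9 mod 17 is 2 (since 9·2 = 18 ≡ 1).
So x ≡ 2·7 = 14 ≡ 14 (mod 17).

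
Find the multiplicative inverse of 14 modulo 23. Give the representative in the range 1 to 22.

5

14·5 = 70 = 3·23 + 1, so 14⁻¹ ≡ 5 (mod 23).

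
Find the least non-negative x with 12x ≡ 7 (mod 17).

2

12⁻¹ ≡ 10 (mod 17) because 12·10 = 120 = 7·17 + 1.
Multiplying both sides by 10: x ≡ 10·7 = 70 ≡ 2 (mod 17).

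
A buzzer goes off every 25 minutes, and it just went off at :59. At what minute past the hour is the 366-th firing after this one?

29

366·25 = 9150.
9150 = 152·60 + 30, so 9150 mod 60 = 30.
(59 + 30) mod 60 = 29.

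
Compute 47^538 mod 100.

Square-and-reduce mod 100: 47^1≡47, 47^2≡9, 47^4≡81, 47^8≡61, 47^16≡21, 47^32≡41, 47^64≡81, 47^128≡61, 47^256≡21, 47^512≡41.
538 = 2 + 8 + 16 + 512, so 47^538 ≡ 9·61·21·41 ≡ 89 (mod 100).

89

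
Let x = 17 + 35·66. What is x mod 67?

35·66 = 2310.
2310 = 34·67 + 32, so 2310 mod 67 = 32.
(17 + 32) mod 67 = 49.

49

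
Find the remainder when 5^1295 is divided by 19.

4

Successive squares of 5 mod 19: 5^1≡5, 5^2≡6, 5^4≡17, 5^8≡4, 5^16≡16, 5^32≡9, 5^64≡5, 5^128≡6, 5^256≡17, 5^512≡4, 5^1024≡16.
Since 1295 = 1 + 2 + 4 + 8 + 256 + 1024 in binary, 5^1295 ≡ 5·6·17·4·17·16 ≡ 4 (mod 19).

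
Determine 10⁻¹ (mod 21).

21 = 2·10 + 1
10 = 10·1 + 0
Back-substituting gives 10·19 ≡ 1 (mod 21).

19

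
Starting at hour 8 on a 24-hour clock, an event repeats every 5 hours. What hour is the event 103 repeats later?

19

103·5 = 515.
515 − 21·24 = 11, so 515 ≡ 11 (mod 24).
(8 + 11) mod 24 = 19.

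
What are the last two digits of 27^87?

03

Successive squares of 27 mod 100: 27^1≡27, 27^2≡29, 27^4≡41, 27^8≡81, 27^16≡61, 27^32≡21, 27^64≡41.
87 = 1 + 2 + 4 + 16 + 64, so 27^87 ≡ 27·29·41·61·41 ≡ 3 (mod 100).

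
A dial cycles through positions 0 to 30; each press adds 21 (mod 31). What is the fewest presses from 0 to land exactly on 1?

31 = 1·21 + 10
21 = 2·10 + 1
10 = 10·1 + 0
Back-substituting gives 21·3 ≡ 1 (mod 31).

3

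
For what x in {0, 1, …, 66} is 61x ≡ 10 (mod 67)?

43

The inverse of 61 mod 67 is 11 (since 61·11 = 671 ≡ 1).
So x ≡ 11·10 = 110 ≡ 43 (mod 67).
Check: 61·43 = 2623 = 39·67 + 10.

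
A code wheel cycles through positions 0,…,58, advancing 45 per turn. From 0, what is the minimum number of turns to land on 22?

49

45⁻¹ ≡ 21 (mod 59) because 45·21 = 945 = 16·59 + 1.
Multiplying both sides by 21: x ≡ 21·22 = 462 ≡ 49 (mod 59).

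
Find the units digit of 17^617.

7

Last digits of 7^n: 7, 9, 3, 1 (period 4).
617 mod 4 = 1, so the last digit matches 7^1 = 7.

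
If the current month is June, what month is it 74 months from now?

August

Dividing 74 by 12 gives quotient 6 and remainder 2.
June + 2 months → August.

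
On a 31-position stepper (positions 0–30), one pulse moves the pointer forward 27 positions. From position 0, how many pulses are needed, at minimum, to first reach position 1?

23

27·23 = 621 = 20·31 + 1, so 27⁻¹ ≡ 23 (mod 31).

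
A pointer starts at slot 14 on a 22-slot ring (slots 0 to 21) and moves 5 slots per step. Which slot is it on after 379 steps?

17

379·5 = 1895.
Dividing 1895 by 22 gives quotient 86 and remainder 3.
(14 + 3) mod 22 = 17.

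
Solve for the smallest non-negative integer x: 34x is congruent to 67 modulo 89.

36

The inverse of 34 mod 89 is 55 (since 34·55 = 1870 ≡ 1).
So x ≡ 55·67 = 3685 ≡ 36 (mod 89).
Check: 34·36 = 1224 = 13·89 + 67.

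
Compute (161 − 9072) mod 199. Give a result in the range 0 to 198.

44

9072 − 45·199 = 117, so 9072 ≡ 117 (mod 199).
(161 − 117) mod 199 = 44.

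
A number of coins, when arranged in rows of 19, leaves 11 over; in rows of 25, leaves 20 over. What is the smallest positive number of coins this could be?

220

Since 25·16 ≡ 1 (mod 19), take x = 20 + 25·((11−20)·16 mod 19) = 20 + 25·8 = 220.
Check: 220 mod 19 = 11, 220 mod 25 = 20.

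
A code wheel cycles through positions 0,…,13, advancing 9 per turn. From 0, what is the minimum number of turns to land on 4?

2

9⁻¹ ≡ 11 (mod 14) because 9·11 = 99 = 7·14 + 1.
Multiplying both sides by 11: x ≡ 11·4 = 44 ≡ 2 (mod 14).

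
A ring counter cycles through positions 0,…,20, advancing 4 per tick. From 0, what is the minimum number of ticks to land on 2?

11

4⁻¹ ≡ 16 (mod 21) because 4·16 = 64 = 3·21 + 1.
Multiplying both sides by 16: x ≡ 16·2 = 32 ≡ 11 (mod 21).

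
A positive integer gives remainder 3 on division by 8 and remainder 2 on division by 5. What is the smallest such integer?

27

Since 5·5 ≡ 1 (mod 8), take x = 2 + 5·((3−2)·5 mod 8) = 2 + 5·5 = 27.
Check: 27 mod 8 = 3, 27 mod 5 = 2.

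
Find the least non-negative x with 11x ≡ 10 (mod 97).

45

11⁻¹ ≡ 53 (mod 97) because 11·53 = 583 = 6·97 + 1.
Multiplying both sides by 53: x ≡ 53·10 = 530 ≡ 45 (mod 97).
Check: 11·45 = 495 = 5·97 + 10.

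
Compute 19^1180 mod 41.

Square-and-reduce mod 41: 19^1≡19, 19^2≡33, 19^4≡23, 19^8≡37, 19^16≡16, 19^32≡10, 19^64≡18, 19^128≡37, 19^256≡16, 19^512≡10, 19^1024≡18.
1180 = 4 + 8 + 16 + 128 + 1024, so 19^1180 ≡ 23·37·16·37·18 ≡ 40 (mod 41).

40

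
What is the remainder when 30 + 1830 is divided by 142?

14

Dividing 1830 by 142 gives quotient 12 and remainder 126.
(30 + 126) mod 142 = 14.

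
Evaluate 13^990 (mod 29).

Successive squares of 13 mod 29: 13^1≡13, 13^2≡24, 13^4≡25, 13^8≡16, 13^16≡24, 13^32≡25, 13^64≡16, 13^128≡24, 13^256≡25, 13^512≡16.
990 = 2 + 4 + 8 + 16 + 64 + 128 + 256 + 512, so 13^990 ≡ 24·25·16·24·16·24·25·16 ≡ 7 (mod 29).

7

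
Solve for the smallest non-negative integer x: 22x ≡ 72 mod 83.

The inverse of 22 mod 83 is 34 (since 22·34 = 748 ≡ 1).
Multiplying both sides by 34: x ≡ 34·72 = 2448 ≡ 41 (mod 83).
Check: 22·41 = 902 = 10·83 + 72.

41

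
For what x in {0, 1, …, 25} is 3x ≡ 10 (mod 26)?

12

3⁻¹ ≡ 9 (mod 26) because 3·9 = 27 = 1·26 + 1.
Multiplying both sides by 9: x ≡ 9·10 = 90 ≡ 12 (mod 26).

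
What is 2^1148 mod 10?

6

Last digits of 2^n: 2, 4, 8, 6 (period 4).
1148 mod 4 = 0, so the last digit matches 2^4 = 6.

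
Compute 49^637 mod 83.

Successive squares of 49 mod 83: 49^1≡49, 49^2≡77, 49^4≡36, 49^8≡51, 49^16≡28, 49^32≡37, 49^64≡41, 49^128≡21, 49^256≡26, 49^512≡12.
Since 637 = 1 + 4 + 8 + 16 + 32 + 64 + 512 in binary, 49^637 ≡ 49·36·51·28·37·41·12 ≡ 11 (mod 83).

11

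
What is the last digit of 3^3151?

The units digit of 3^n cycles with period 4: 3, 9, 7, 1, …
3151 mod 4 = 3, so the last digit matches 3^3 = 7.

7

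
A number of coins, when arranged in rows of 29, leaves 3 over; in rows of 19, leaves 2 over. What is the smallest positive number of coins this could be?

x ≡ 2 (mod 19) gives x ∈ {2, 21, 40, 59, 78, 97, 116, 135, …}.
The first of these with x mod 29 = 3 is 496.

496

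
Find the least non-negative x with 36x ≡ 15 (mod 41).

38

36⁻¹ ≡ 8 (mod 41) because 36·8 = 288 = 7·41 + 1.
So x ≡ 8·15 = 120 ≡ 38 (mod 41).
Check: 36·38 = 1368 = 33·41 + 15.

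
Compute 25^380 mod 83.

Successive squares of 25 mod 83: 25^1≡25, 25^2≡44, 25^4≡27, 25^8≡65, 25^16≡75, 25^32≡64, 25^64≡29, 25^128≡11, 25^256≡38.
380 = 4 + 8 + 16 + 32 + 64 + 256, so 25^380 ≡ 27·65·75·64·29·38 ≡ 37 (mod 83).

37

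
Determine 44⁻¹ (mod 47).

44·31 = 1364 = 29·47 + 1, so 44⁻¹ ≡ 31 (mod 47).

31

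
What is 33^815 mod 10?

7

Powers of 3 mod 10 repeat with period 4: 3, 9, 7, 1.
815 leaves remainder 3 on division by 4, so 33^815 ends in 7.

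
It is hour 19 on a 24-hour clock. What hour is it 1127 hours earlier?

1127 = 46·24 + 23, so 1127 mod 24 = 23.
(19 − 23) mod 24 = 20.

20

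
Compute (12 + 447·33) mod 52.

47

447·33 = 14751.
Dividing 14751 by 52 gives quotient 283 and remainder 35.
(12 + 35) mod 52 = 47.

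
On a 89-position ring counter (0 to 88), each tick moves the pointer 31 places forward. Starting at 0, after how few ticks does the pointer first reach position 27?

87

31⁻¹ ≡ 23 (mod 89) because 31·23 = 713 = 8·89 + 1.
So x ≡ 23·27 = 621 ≡ 87 (mod 89).
Check: 31·87 = 2697 = 30·89 + 27.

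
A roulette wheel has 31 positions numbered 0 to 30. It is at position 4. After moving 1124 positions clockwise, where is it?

Dividing 1124 by 31 gives quotient 36 and remainder 8.
(4 + 8) mod 31 = 12.

12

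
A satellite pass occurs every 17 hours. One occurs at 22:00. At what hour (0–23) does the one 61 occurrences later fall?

3

61·17 = 1037.
1037 = 43·24 + 5, so 1037 mod 24 = 5.
(22 + 5) mod 24 = 3.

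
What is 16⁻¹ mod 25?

11

16·11 = 176 = 7·25 + 1, so 16⁻¹ ≡ 11 (mod 25).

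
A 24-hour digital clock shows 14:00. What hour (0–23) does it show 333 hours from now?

11

333 mod 24 = 21 (since 13·24 = 312).
(14 + 21) mod 24 = 11.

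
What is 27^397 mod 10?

Last digits of 7^n: 7, 9, 3, 1 (period 4).
397 mod 4 = 1, so the last digit matches 7^1 = 7.

7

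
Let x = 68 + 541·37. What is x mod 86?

47

541·37 = 20017.
20017 = 232·86 + 65, so 20017 mod 86 = 65.
(68 + 65) mod 86 = 47.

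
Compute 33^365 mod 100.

Successive squares of 33 mod 100: 33^1≡33, 33^2≡89, 33^4≡21, 33^8≡41, 33^16≡81, 33^32≡61, 33^64≡21, 33^128≡41, 33^256≡81.
Since 365 = 1 + 4 + 8 + 32 + 64 + 256 in binary, 33^365 ≡ 33·21·41·61·21·81 ≡ 93 (mod 100).

93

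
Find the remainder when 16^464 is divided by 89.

Successive squares of 16 mod 89: 16^1≡16, 16^2≡78, 16^4≡32, 16^8≡45, 16^16≡67, 16^32≡39, 16^64≡8, 16^128≡64, 16^256≡2.
464 = 16 + 64 + 128 + 256, so 16^464 ≡ 67·8·64·2 ≡ 78 (mod 89).

78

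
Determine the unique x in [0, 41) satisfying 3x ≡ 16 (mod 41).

19

3⁻¹ ≡ 14 (mod 41) because 3·14 = 42 = 1·41 + 1.
Multiplying both sides by 14: x ≡ 14·16 = 224 ≡ 19 (mod 41).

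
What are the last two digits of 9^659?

89

Successive squares of 9 mod 100: 9^1≡9, 9^2≡81, 9^4≡61, 9^8≡21, 9^16≡41, 9^32≡81, 9^64≡61, 9^128≡21, 9^256≡41, 9^512≡81.
659 = 1 + 2 + 16 + 128 + 512, so 9^659 ≡ 9·81·41·21·81 ≡ 89 (mod 100).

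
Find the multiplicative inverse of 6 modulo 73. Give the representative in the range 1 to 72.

61

6·61 = 366 = 5·73 + 1, so 6⁻¹ ≡ 61 (mod 73).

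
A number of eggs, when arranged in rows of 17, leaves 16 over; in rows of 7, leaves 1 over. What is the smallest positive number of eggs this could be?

x ≡ 1 (mod 7) gives x ∈ {1, 8, 15, 22, 29, 36, 43, 50}.
The first of these with x mod 17 = 16 is 50.

50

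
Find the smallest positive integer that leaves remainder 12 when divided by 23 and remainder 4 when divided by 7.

81

Since 7·10 ≡ 1 (mod 23), take x = 4 + 7·((12−4)·10 mod 23) = 4 + 7·11 = 81.
Check: 81 mod 23 = 12, 81 mod 7 = 4.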